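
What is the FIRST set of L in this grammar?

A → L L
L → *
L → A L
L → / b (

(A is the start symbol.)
FIRST sets of the other non-terminals involved (by the same procedure, iterated to a fixed point):
  FIRST(A) = { '*', '/' }

From L → *:
  - '*' is a terminal: add '*' and stop
From L → A L:
  - A is a non-terminal: add FIRST(A) \ {ε} = { '*', '/' }
    A is not nullable, so stop
From L → / b (:
  - '/' is a terminal: add '/' and stop

Collecting: FIRST(L) = { '*', '/' }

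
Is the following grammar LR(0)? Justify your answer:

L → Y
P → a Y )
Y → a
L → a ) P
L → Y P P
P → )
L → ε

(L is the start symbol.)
No. Shift-reduce conflict between [L → .] and [L → . a ) P]

A grammar is LR(0) if no state in the canonical LR(0) collection has:
  - both a shift item (dot before a terminal) and a complete item (shift-reduce conflict), or
  - two or more complete items (reduce-reduce conflict; the accept item [L' → L .] counts as a complete item here).

Augment with L' → L and build the canonical LR(0) collection (I0 = CLOSURE({[L' → . L]}), then GOTO on every symbol after a dot until no new states appear). It has 13 states:
  I0: { [L → . Y P P], [L → . Y], [L → . a ) P], [L → .], [L' → . L], [Y → . a] }  — shift, reduce
  I1: { [L' → L .] }  — accept
  I2: { [L → Y . P P], [L → Y .], [P → . )], [P → . a Y )] }  — shift, reduce
  I3: { [L → a . ) P], [Y → a .] }  — shift, reduce
  I4: { [L → a ) . P], [P → . )], [P → . a Y )] }  — shift
  I5: { [P → ) .] }  — reduce
  I6: { [L → a ) P .] }  — reduce
  I7: { [P → a . Y )], [Y → . a] }  — shift
  I8: { [P → a Y . )] }  — shift
  I9: { [Y → a .] }  — reduce
  I10: { [P → a Y ) .] }  — reduce
  I11: { [L → Y P . P], [P → . )], [P → . a Y )] }  — shift
  I12: { [L → Y P P .] }  — reduce

Conflict in state I0:
  Shift-reduce conflict between [L → .] and [L → . a ) P]
So the grammar is NOT LR(0).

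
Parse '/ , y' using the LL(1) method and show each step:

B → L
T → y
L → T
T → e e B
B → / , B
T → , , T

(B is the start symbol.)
LL(1) parsing maintains a stack (initially the start symbol over $) and the input. At each step: if the stack top is a terminal, match it against the current input token; if it is a non-terminal N, replace it with the RHS of M[N, lookahead] (the unique production whose predict set contains the lookahead).

Stack is shown with the top on the left.

Stack    Input    Action
------------------------
B $      / , y $  output B → / , B
/ , B $  / , y $  match '/'
, B $    , y $    match ','
B $      y $      output B → L
L $      y $      output L → T
T $      y $      output T → y
y $      y $      match 'y'
$        $        accept

The string is accepted.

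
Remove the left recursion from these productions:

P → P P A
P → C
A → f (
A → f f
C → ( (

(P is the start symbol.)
P → C P'
P' → P A P'
P' → ε
A → f (
A → f f
C → ( (

P is directly left-recursive. The standard transformation for
  A → A α₁ | ... | A α_m | β₁ | ... | β_n
is
  A  → β₁ A' | ... | β_n A'
  A' → α₁ A' | ... | α_m A' | ε

P → C becomes P → C P'
P → P P A becomes P' → P A P'
Add P' → ε

Productions for other non-terminals are unchanged:
  A → f (
  A → f f
  C → ( (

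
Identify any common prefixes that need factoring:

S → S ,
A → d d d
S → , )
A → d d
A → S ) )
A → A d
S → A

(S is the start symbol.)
Left-factoring is needed when two productions for the same non-terminal
share a common prefix on the right-hand side.

Productions for S:
  S → S ,
  S → , )
  S → A
Productions for A:
  A → d d d
  A → d d
  A → S ) )
  A → A d

Found common prefix 'd d' in productions for A

Answer: Yes, A has productions with common prefix 'd d'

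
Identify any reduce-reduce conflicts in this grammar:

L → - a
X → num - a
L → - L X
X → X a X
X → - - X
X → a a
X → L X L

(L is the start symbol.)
Augment with L' → L and build the canonical LR(0) collection (I0 = CLOSURE({[L' → . L]}), then GOTO on every symbol after a dot until no new states appear). It has 22 states:
  I0: { [L → . - L X], [L → . - a], [L' → . L] }  — shift
  I1: { [L → - . L X], [L → - . a], [L → . - L X], [L → . - a] }  — shift
  I2: { [L' → L .] }  — accept
  I3: { [L → - L . X], [L → . - L X], [L → . - a], [X → . - - X], [X → . L X L], [X → . X a X], [X → . a a], [X → . num - a] }  — shift
  I4: { [L → - a .] }  — reduce
  I5: { [L → - . L X], [L → - . a], [L → . - L X], [L → . - a], [X → - . - X] }  — shift
  I6: { [L → . - L X], [L → . - a], [X → . - - X], [X → . L X L], [X → . X a X], [X → . a a], [X → . num - a], [X → L . X L] }  — shift
  I7: { [L → - L X .], [X → X . a X] }  — shift, reduce
  I8: { [X → a . a] }  — shift
  I9: { [X → num . - a] }  — shift
  I10: { [X → num - . a] }  — shift
  I11: { [X → num - a .] }  — reduce
  I12: { [X → a a .] }  — reduce
  I13: { [L → . - L X], [L → . - a], [X → . - - X], [X → . L X L], [X → . X a X], [X → . a a], [X → . num - a], [X → X a . X] }  — shift
  I14: { [X → X . a X], [X → X a X .] }  — shift, reduce
  I15: { [L → . - L X], [L → . - a], [X → L X . L], [X → X . a X] }  — shift
  I16: { [X → L X L .] }  — reduce
  I17: { [L → - . L X], [L → - . a], [L → . - L X], [L → . - a], [X → - - . X], [X → . - - X], [X → . L X L], [X → . X a X], [X → . a a], [X → . num - a] }  — shift
  I18: { [L → - L . X], [L → . - L X], [L → . - a], [X → . - - X], [X → . L X L], [X → . X a X], [X → . a a], [X → . num - a], [X → L . X L] }  — shift
  I19: { [X → - - X .], [X → X . a X] }  — shift, reduce
  I20: { [L → - a .], [X → a . a] }  — shift, reduce
  I21: { [L → - L X .], [L → . - L X], [L → . - a], [X → L X . L], [X → X . a X] }  — shift, reduce

No state contains more than one complete item.

Answer: No reduce-reduce conflicts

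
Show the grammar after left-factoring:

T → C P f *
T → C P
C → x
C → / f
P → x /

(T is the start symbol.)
Left-factoring transforms A → αβ₁ | αβ₂ into A → αA' and A' → β₁ | β₂
(α is the longest common prefix among the alternatives). Repeat until
no nonterminal has two alternatives with a common prefix.

Round 1: T has alternatives sharing prefix 'C P'. Introduce T': T → C P T'
  Add: T' → f *
  Add: T' → ε

No remaining common prefixes — done.

Resulting grammar:
T → C P T'
T' → f *
T' → ε
C → x
C → / f
P → x /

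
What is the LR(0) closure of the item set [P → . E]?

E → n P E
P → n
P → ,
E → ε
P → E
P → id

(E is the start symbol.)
{ [E → . n P E], [E → .], [P → . E] }

To compute CLOSURE, for each item [A → α.Bβ] where B is a non-terminal, add [B → .γ] for all productions B → γ; repeat for the newly added items until nothing changes.

Start with: [P → . E]
  [P → . E] has the dot before E: add [E → . n P E], [E → .]
No further items can be added.

CLOSURE = { [E → . n P E], [E → .], [P → . E] }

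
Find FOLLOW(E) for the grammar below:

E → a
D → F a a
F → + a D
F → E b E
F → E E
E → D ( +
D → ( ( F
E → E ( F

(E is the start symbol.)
{ $, '(', '+', 'a', 'b' }

To compute FOLLOW(E), find every occurrence of E on a right-hand side N → α E β: add FIRST(β) \ {ε}, and if β is empty or nullable also add FOLLOW(N). Iterate to a fixed point.

E is the start symbol, so $ ∈ FOLLOW(E).
In F → E b E: E is followed by b E, add FIRST(b E) \ {ε} = { 'b' }
In F → E b E: E is at the end, add FOLLOW(F)
In F → E E: E is followed by E, add FIRST(E) \ {ε} = { '(', '+', 'a' }
In F → E E: E is at the end, add FOLLOW(F)
In E → E ( F: E is followed by '(' F, add FIRST('(' F) \ {ε} = { '(' }

The FOLLOW sets referred to above (computed the same way, to a fixed point):
  FOLLOW(F) = { $, '(', '+', 'a', 'b' }

Taking the union: FOLLOW(E) = { $, '(', '+', 'a', 'b' }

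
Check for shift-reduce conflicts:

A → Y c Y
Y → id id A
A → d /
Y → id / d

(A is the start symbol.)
No shift-reduce conflicts

Augment with A' → A and build the canonical LR(0) collection (I0 = CLOSURE({[A' → . A]}), then GOTO on every symbol after a dot until no new states appear). It has 12 states:
  I0: { [A → . Y c Y], [A → . d /], [A' → . A], [Y → . id / d], [Y → . id id A] }  — shift
  I1: { [A' → A .] }  — accept
  I2: { [A → Y . c Y] }  — shift
  I3: { [A → d . /] }  — shift
  I4: { [Y → id . / d], [Y → id . id A] }  — shift
  I5: { [Y → id / . d] }  — shift
  I6: { [A → . Y c Y], [A → . d /], [Y → . id / d], [Y → . id id A], [Y → id id . A] }  — shift
  I7: { [Y → id id A .] }  — reduce
  I8: { [Y → id / d .] }  — reduce
  I9: { [A → d / .] }  — reduce
  I10: { [A → Y c . Y], [Y → . id / d], [Y → . id id A] }  — shift
  I11: { [A → Y c Y .] }  — reduce

No state contains both a complete item and a shift item.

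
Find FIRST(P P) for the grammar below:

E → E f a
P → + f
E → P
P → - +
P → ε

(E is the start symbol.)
{ '+', '-', ε }

FIRST sets of the non-terminals involved (from the grammar, by fixed-point iteration):
  FIRST(P) = { '+', '-', ε }

To compute FIRST(P P), process the symbols left to right:
Symbol P is a non-terminal. Add FIRST(P) \ {ε} = { '+', '-' }
P is nullable (ε ∈ FIRST(P)), continue to the next symbol.
Symbol P is a non-terminal. Add FIRST(P) \ {ε} = { '+', '-' }
P is nullable (ε ∈ FIRST(P)), continue to the next symbol.
All symbols are nullable, so ε is in the result.
FIRST(P P) = { '+', '-', ε }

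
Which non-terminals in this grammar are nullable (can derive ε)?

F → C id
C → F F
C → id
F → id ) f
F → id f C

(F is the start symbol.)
There are no ε-productions, so no non-terminal can derive ε.
No non-terminals are nullable.

Answer: None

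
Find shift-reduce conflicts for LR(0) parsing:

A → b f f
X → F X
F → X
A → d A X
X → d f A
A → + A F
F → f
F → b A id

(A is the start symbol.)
Augment with A' → A and build the canonical LR(0) collection (I0 = CLOSURE({[A' → . A]}), then GOTO on every symbol after a dot until no new states appear). It has 21 states:
  I0: { [A → . + A F], [A → . b f f], [A → . d A X], [A' → . A] }  — shift
  I1: { [A → + . A F], [A → . + A F], [A → . b f f], [A → . d A X] }  — shift
  I2: { [A' → A .] }  — accept
  I3: { [A → b . f f] }  — shift
  I4: { [A → . + A F], [A → . b f f], [A → . d A X], [A → d . A X] }  — shift
  I5: { [A → d A . X], [F → . X], [F → . b A id], [F → . f], [X → . F X], [X → . d f A] }  — shift
  I6: { [F → . X], [F → . b A id], [F → . f], [X → . F X], [X → . d f A], [X → F . X] }  — shift
  I7: { [A → d A X .], [F → X .] }  — 2 reduces
  I8: { [A → . + A F], [A → . b f f], [A → . d A X], [F → b . A id] }  — shift
  I9: { [X → d . f A] }  — shift
  I10: { [F → f .] }  — reduce
  I11: { [A → . + A F], [A → . b f f], [A → . d A X], [X → d f . A] }  — shift
  I12: { [X → d f A .] }  — reduce
  I13: { [F → b A . id] }  — shift
  I14: { [F → b A id .] }  — reduce
  I15: { [F → X .], [X → F X .] }  — 2 reduces
  I16: { [A → b f . f] }  — shift
  I17: { [A → b f f .] }  — reduce
  I18: { [A → + A . F], [F → . X], [F → . b A id], [F → . f], [X → . F X], [X → . d f A] }  — shift
  I19: { [A → + A F .], [F → . X], [F → . b A id], [F → . f], [X → . F X], [X → . d f A], [X → F . X] }  — shift, reduce
  I20: { [F → X .] }  — reduce

I19 contains reduce item [A → + A F .] and shift items [F → . b A id], [F → . f], [X → . d f A] — shift-reduce conflict.

Answer: Yes — I19: [A → + A F .] vs [F → . b A id]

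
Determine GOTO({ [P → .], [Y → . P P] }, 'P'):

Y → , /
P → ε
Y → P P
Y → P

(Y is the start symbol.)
GOTO(I, 'P') = CLOSURE({ [A → αX.β] : [A → α.Xβ] ∈ I, X = 'P' })

Items with dot before 'P', with the dot advanced:
  [Y → . P P] → [Y → P . P]
Closure of the advanced items:
  [Y → P . P] has the dot before P: add [P → .]

GOTO = { [P → .], [Y → P . P] }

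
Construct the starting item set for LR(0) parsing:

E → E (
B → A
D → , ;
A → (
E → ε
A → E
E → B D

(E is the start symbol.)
First, augment the grammar with E' → E
I₀ = CLOSURE({ [E' → . E] }):
  [E' → . E] has the dot before E: add [E → . E (], [E → .], [E → . B D]
  [E → . B D] has the dot before B: add [B → . A]
  [B → . A] has the dot before A: add [A → . (], [A → . E]
No further items can be added.

I₀ = { [A → . (], [A → . E], [B → . A], [E → . B D], [E → . E (], [E → .], [E' → . E] }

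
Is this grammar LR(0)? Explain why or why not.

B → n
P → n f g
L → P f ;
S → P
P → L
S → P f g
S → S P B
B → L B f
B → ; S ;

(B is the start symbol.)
No. Shift-reduce conflict between [P → L .] and [B → . ; S ;]

Augment with B' → B and build the canonical LR(0) collection (I0 = CLOSURE({[B' → . B]}), then GOTO on every symbol after a dot until no new states appear). It has 21 states:
  I0: { [B → . ; S ;], [B → . L B f], [B → . n], [B' → . B], [L → . P f ;], [P → . L], [P → . n f g] }  — shift
  I1: { [B → ; . S ;], [L → . P f ;], [P → . L], [P → . n f g], [S → . P f g], [S → . P], [S → . S P B] }  — shift
  I2: { [B' → B .] }  — accept
  I3: { [B → . ; S ;], [B → . L B f], [B → . n], [B → L . B f], [L → . P f ;], [P → . L], [P → . n f g], [P → L .] }  — shift, reduce
  I4: { [L → P . f ;] }  — shift
  I5: { [B → n .], [P → n . f g] }  — shift, reduce
  I6: { [P → n f . g] }  — shift
  I7: { [P → n f g .] }  — reduce
  I8: { [L → P f . ;] }  — shift
  I9: { [L → P f ; .] }  — reduce
  I10: { [B → L B . f] }  — shift
  I11: { [B → L B f .] }  — reduce
  I12: { [P → L .] }  — reduce
  I13: { [L → P . f ;], [S → P . f g], [S → P .] }  — shift, reduce
  I14: { [B → ; S . ;], [L → . P f ;], [P → . L], [P → . n f g], [S → S . P B] }  — shift
  I15: { [P → n . f g] }  — shift
  I16: { [B → ; S ; .] }  — reduce
  I17: { [B → . ; S ;], [B → . L B f], [B → . n], [L → . P f ;], [L → P . f ;], [P → . L], [P → . n f g], [S → S P . B] }  — shift
  I18: { [S → S P B .] }  — reduce
  I19: { [L → P f . ;], [S → P f . g] }  — shift
  I20: { [S → P f g .] }  — reduce

Conflict in state I3:
  Shift-reduce conflict between [P → L .] and [B → . ; S ;]
So the grammar is NOT LR(0).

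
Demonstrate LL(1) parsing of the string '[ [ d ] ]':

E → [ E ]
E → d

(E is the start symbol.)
LL(1) parsing maintains a stack (initially the start symbol over $) and the input. At each step: if the stack top is a terminal, match it against the current input token; if it is a non-terminal N, replace it with the RHS of M[N, lookahead] (the unique production whose predict set contains the lookahead).

Stack is shown with the top on the left.

Stack      Input        Action
------------------------------
E $        [ [ d ] ] $  output E → [ E ]
[ E ] $    [ [ d ] ] $  match '['
E ] $      [ d ] ] $    output E → [ E ]
[ E ] ] $  [ d ] ] $    match '['
E ] ] $    d ] ] $      output E → d
d ] ] $    d ] ] $      match 'd'
] ] $      ] ] $        match ']'
] $        ] $          match ']'
$          $            accept

The string is accepted.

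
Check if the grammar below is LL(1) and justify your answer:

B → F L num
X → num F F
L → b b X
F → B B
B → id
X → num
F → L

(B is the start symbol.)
A grammar is LL(1) if for each non-terminal N with multiple productions, the predict sets of those productions are pairwise disjoint, where PREDICT(N → α) = (FIRST(α) \ {ε}) ∪ (FOLLOW(N) if α ⇒* ε).

Relevant sets:
  FIRST(F) = { 'b', 'id' }
  FIRST(B) = { 'b', 'id' }
  FIRST(L) = { 'b' }

For B:
  PREDICT(B → F L num) = { 'b', 'id' }
  PREDICT(B → id) = { 'id' }
For X:
  PREDICT(X → num F F) = { 'num' }
  PREDICT(X → num) = { 'num' }
For F:
  PREDICT(F → B B) = { 'b', 'id' }
  PREDICT(F → L) = { 'b' }
L has a single production, so nothing to check there.

Conflict found: Predict set conflict for B: { 'id' }
The grammar is NOT LL(1).

Answer: No. Predict set conflict for B: { 'id' }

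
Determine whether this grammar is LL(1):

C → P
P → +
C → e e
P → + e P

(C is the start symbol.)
A grammar is LL(1) if for each non-terminal N with multiple productions, the predict sets of those productions are pairwise disjoint, where PREDICT(N → α) = (FIRST(α) \ {ε}) ∪ (FOLLOW(N) if α ⇒* ε).

Relevant sets:
  FIRST(P) = { '+' }

For C:
  PREDICT(C → P) = { '+' }
  PREDICT(C → e e) = { 'e' }
For P:
  PREDICT(P → '+') = { '+' }
  PREDICT(P → '+' e P) = { '+' }

Conflict found: Predict set conflict for P: { '+' }
The grammar is NOT LL(1).

Answer: No. Predict set conflict for P: { '+' }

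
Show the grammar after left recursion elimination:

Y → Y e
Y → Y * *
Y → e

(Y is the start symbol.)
Y is directly left-recursive. The standard transformation for
  A → A α₁ | ... | A α_m | β₁ | ... | β_n
is
  A  → β₁ A' | ... | β_n A'
  A' → α₁ A' | ... | α_m A' | ε

Y → e becomes Y → e Y'
Y → Y e becomes Y' → e Y'
Y → Y * * becomes Y' → * * Y'
Add Y' → ε

Resulting grammar:
Y → e Y'
Y' → e Y'
Y' → * * Y'
Y' → ε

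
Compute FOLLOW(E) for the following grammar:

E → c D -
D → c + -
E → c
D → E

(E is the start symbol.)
{ $, '-' }

To compute FOLLOW(E), find every occurrence of E on a right-hand side N → α E β: add FIRST(β) \ {ε}, and if β is empty or nullable also add FOLLOW(N). Iterate to a fixed point.

E is the start symbol, so $ ∈ FOLLOW(E).
In D → E: E is at the end, add FOLLOW(D)

The FOLLOW sets referred to above (computed the same way, to a fixed point):
  FOLLOW(D) = { '-' }

Taking the union: FOLLOW(E) = { $, '-' }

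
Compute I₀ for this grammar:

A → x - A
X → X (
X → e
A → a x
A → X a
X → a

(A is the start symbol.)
{ [A → . X a], [A → . a x], [A → . x - A], [A' → . A], [X → . X (], [X → . a], [X → . e] }

First, augment the grammar with A' → A
I₀ = CLOSURE({ [A' → . A] }):
  [A' → . A] has the dot before A: add [A → . x - A], [A → . a x], [A → . X a]
  [A → . X a] has the dot before X: add [X → . X (], [X → . e], [X → . a]
No further items can be added.

I₀ = { [A → . X a], [A → . a x], [A → . x - A], [A' → . A], [X → . X (], [X → . a], [X → . e] }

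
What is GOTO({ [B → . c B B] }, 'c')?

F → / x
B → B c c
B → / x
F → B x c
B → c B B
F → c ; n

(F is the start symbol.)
{ [B → . / x], [B → . B c c], [B → . c B B], [B → c . B B] }

GOTO(I, 'c') = CLOSURE({ [A → αX.β] : [A → α.Xβ] ∈ I, X = 'c' })

Items with dot before 'c', with the dot advanced:
  [B → . c B B] → [B → c . B B]
Closure of the advanced items:
  [B → c . B B] has the dot before B: add [B → . B c c], [B → . / x], [B → . c B B]

GOTO = { [B → . / x], [B → . B c c], [B → . c B B], [B → c . B B] }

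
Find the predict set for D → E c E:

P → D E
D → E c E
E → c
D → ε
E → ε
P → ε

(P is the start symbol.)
{ 'c' }

PREDICT(D → E c E) = (FIRST(RHS) \ {ε}) ∪ (FOLLOW(D) if ε ∈ FIRST(RHS), i.e. RHS ⇒* ε)
FIRST(E) = { 'c', ε }
FIRST(E c E) = { 'c' }
ε ∉ FIRST(E c E), so FOLLOW(D) is not added.
PREDICT(D → E c E) = { 'c' }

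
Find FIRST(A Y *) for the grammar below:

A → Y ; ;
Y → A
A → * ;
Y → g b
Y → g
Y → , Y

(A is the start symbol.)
FIRST sets of the non-terminals involved (from the grammar, by fixed-point iteration):
  FIRST(A) = { '*', ',', 'g' }

To compute FIRST(A Y *), process the symbols left to right:
Symbol A is a non-terminal. Add FIRST(A) \ {ε} = { '*', ',', 'g' }
A is not nullable (ε ∉ FIRST(A)), so stop here.
FIRST(A Y *) = { '*', ',', 'g' }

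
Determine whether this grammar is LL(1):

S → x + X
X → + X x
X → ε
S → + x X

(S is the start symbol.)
Yes, the grammar is LL(1).

Relevant sets:
  FOLLOW(X) = { $, 'x' }

For S:
  PREDICT(S → x '+' X) = { 'x' }
  PREDICT(S → '+' x X) = { '+' }
For X:
  PREDICT(X → '+' X x) = { '+' }
  PREDICT(X → ε) = { $, 'x' }

All predict sets are disjoint. The grammar IS LL(1).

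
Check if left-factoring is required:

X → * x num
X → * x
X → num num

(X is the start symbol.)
Yes, X has productions with common prefix '* x'

Left-factoring is needed when two productions for the same non-terminal
share a common prefix on the right-hand side.

Productions for X:
  X → * x num
  X → * x
  X → num num

Found common prefix '* x' in productions for X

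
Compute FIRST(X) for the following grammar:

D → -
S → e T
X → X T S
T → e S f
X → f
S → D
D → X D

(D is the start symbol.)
To compute FIRST(X), examine every production with X on the left-hand side, reading each right-hand side left to right until a non-nullable symbol is reached.

From X → X T S:
  - X is the symbol being defined: contributes nothing new
    X is not nullable, so stop
From X → f:
  - f is a terminal: add 'f' and stop

Collecting: FIRST(X) = { 'f' }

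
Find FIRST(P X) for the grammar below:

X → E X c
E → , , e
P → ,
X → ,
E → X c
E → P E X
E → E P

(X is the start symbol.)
FIRST sets of the non-terminals involved (from the grammar, by fixed-point iteration):
  FIRST(P) = { ',' }

To compute FIRST(P X), process the symbols left to right:
Symbol P is a non-terminal. Add FIRST(P) \ {ε} = { ',' }
P is not nullable (ε ∉ FIRST(P)), so stop here.
FIRST(P X) = { ',' }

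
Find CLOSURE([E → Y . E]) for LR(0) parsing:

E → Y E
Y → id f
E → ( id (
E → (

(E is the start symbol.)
To compute CLOSURE, for each item [A → α.Bβ] where B is a non-terminal, add [B → .γ] for all productions B → γ; repeat for the newly added items until nothing changes.

Start with: [E → Y . E]
  [E → Y . E] has the dot before E: add [E → . Y E], [E → . ( id (], [E → . (]
  [E → . Y E] has the dot before Y: add [Y → . id f]
No further items can be added.

CLOSURE = { [E → . ( id (], [E → . (], [E → . Y E], [E → Y . E], [Y → . id f] }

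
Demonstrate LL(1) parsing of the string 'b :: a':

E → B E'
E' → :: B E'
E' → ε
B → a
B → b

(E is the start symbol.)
Stack is shown with the top on the left.

Stack      Input     Action
---------------------------
E $        b :: a $  output E → B E'
B E' $     b :: a $  output B → b
b E' $     b :: a $  match 'b'
E' $       :: a $    output E' → :: B E'
:: B E' $  :: a $    match '::'
B E' $     a $       output B → a
a E' $     a $       match 'a'
E' $       $         output E' → ε
$          $         accept

The string is accepted.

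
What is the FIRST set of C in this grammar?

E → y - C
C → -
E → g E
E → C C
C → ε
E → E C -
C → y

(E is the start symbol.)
To compute FIRST(C), examine every production with C on the left-hand side, reading each right-hand side left to right until a non-nullable symbol is reached.

From C → -:
  - '-' is a terminal: add '-' and stop
From C → ε:
  - ε-production, so ε ∈ FIRST(C)
From C → y:
  - y is a terminal: add 'y' and stop

Collecting: FIRST(C) = { '-', 'y', ε }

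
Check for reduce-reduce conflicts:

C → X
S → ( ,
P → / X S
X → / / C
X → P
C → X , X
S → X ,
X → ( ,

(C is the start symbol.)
Yes — I14: [S → ( , .] vs [X → ( , .]

A reduce-reduce conflict occurs when an LR(0) state has two complete items [A → α .] and [B → β .] — both call for a reduction, and with no lookahead the parser cannot choose between them.

Augment with C' → C and build the canonical LR(0) collection (I0 = CLOSURE({[C' → . C]}), then GOTO on every symbol after a dot until no new states appear). It has 18 states:
  I0: { [C → . X , X], [C → . X], [C' → . C], [P → . / X S], [X → . ( ,], [X → . / / C], [X → . P] }  — shift
  I1: { [X → ( . ,] }  — shift
  I2: { [P → . / X S], [P → / . X S], [X → . ( ,], [X → . / / C], [X → . P], [X → / . / C] }  — shift
  I3: { [C' → C .] }  — accept
  I4: { [X → P .] }  — reduce
  I5: { [C → X . , X], [C → X .] }  — shift, reduce
  I6: { [C → X , . X], [P → . / X S], [X → . ( ,], [X → . / / C], [X → . P] }  — shift
  I7: { [C → X , X .] }  — reduce
  I8: { [C → . X , X], [C → . X], [P → . / X S], [P → / . X S], [X → . ( ,], [X → . / / C], [X → . P], [X → / . / C], [X → / / . C] }  — shift
  I9: { [P → . / X S], [P → / X . S], [S → . ( ,], [S → . X ,], [X → . ( ,], [X → . / / C], [X → . P] }  — shift
  I10: { [S → ( . ,], [X → ( . ,] }  — shift
  I11: { [P → / X S .] }  — reduce
  I12: { [S → X . ,] }  — shift
  I13: { [S → X , .] }  — reduce
  I14: { [S → ( , .], [X → ( , .] }  — 2 reduces
  I15: { [X → / / C .] }  — reduce
  I16: { [C → X . , X], [C → X .], [P → . / X S], [P → / X . S], [S → . ( ,], [S → . X ,], [X → . ( ,], [X → . / / C], [X → . P] }  — shift, reduce
  I17: { [X → ( , .] }  — reduce

I14 contains complete items [S → ( , .], [X → ( , .] — reduce-reduce conflict.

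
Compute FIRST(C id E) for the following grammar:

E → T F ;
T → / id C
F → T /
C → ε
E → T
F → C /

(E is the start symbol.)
{ 'id' }

FIRST sets of the non-terminals involved (from the grammar, by fixed-point iteration):
  FIRST(C) = { ε }

To compute FIRST(C id E), process the symbols left to right:
Symbol C is a non-terminal. Add FIRST(C) \ {ε} = { }
C is nullable (ε ∈ FIRST(C)), continue to the next symbol.
Symbol id is a terminal. Add 'id' and stop.
FIRST(C id E) = { 'id' }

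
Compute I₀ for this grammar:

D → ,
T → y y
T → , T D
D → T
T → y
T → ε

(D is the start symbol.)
First, augment the grammar with D' → D
I₀ = CLOSURE({ [D' → . D] }):
  [D' → . D] has the dot before D: add [D → . ,], [D → . T]
  [D → . T] has the dot before T: add [T → . y y], [T → . , T D], [T → . y], [T → .]
No further items can be added.

I₀ = { [D → . ,], [D → . T], [D' → . D], [T → . , T D], [T → . y y], [T → . y], [T → .] }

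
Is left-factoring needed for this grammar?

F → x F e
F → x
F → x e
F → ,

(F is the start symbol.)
Yes, F has productions with common prefix 'x'

Left-factoring is needed when two productions for the same non-terminal
share a common prefix on the right-hand side.

Productions for F:
  F → x F e
  F → x
  F → x e
  F → ,

Found common prefix 'x' in productions for F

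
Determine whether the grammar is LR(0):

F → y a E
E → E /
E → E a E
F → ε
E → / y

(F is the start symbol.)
No. Shift-reduce conflict between [F → .] and [F → . y a E]

A grammar is LR(0) if no state in the canonical LR(0) collection has:
  - both a shift item (dot before a terminal) and a complete item (shift-reduce conflict), or
  - two or more complete items (reduce-reduce conflict; the accept item [F' → F .] counts as a complete item here).

Augment with F' → F and build the canonical LR(0) collection (I0 = CLOSURE({[F' → . F]}), then GOTO on every symbol after a dot until no new states appear). It has 10 states:
  I0: { [F → . y a E], [F → .], [F' → . F] }  — shift, reduce
  I1: { [F' → F .] }  — accept
  I2: { [F → y . a E] }  — shift
  I3: { [E → . / y], [E → . E /], [E → . E a E], [F → y a . E] }  — shift
  I4: { [E → / . y] }  — shift
  I5: { [E → E . /], [E → E . a E], [F → y a E .] }  — shift, reduce
  I6: { [E → E / .] }  — reduce
  I7: { [E → . / y], [E → . E /], [E → . E a E], [E → E a . E] }  — shift
  I8: { [E → E . /], [E → E . a E], [E → E a E .] }  — shift, reduce
  I9: { [E → / y .] }  — reduce

Conflict in state I0:
  Shift-reduce conflict between [F → .] and [F → . y a E]
So the grammar is NOT LR(0).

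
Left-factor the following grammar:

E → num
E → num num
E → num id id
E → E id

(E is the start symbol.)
Left-factoring transforms A → αβ₁ | αβ₂ into A → αA' and A' → β₁ | β₂
(α is the longest common prefix among the alternatives). Repeat until
no nonterminal has two alternatives with a common prefix.

Round 1: E has alternatives sharing prefix 'num'. Introduce E': E → num E'
  Add: E' → ε
  Add: E' → num
  Add: E' → id id

No remaining common prefixes — done.

Resulting grammar:
E → num E'
E' → ε
E' → num
E' → id id
E → E id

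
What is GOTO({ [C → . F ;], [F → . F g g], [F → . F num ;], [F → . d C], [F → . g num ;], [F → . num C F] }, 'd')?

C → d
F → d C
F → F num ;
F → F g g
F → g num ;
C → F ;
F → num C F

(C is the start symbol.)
{ [C → . F ;], [C → . d], [F → . F g g], [F → . F num ;], [F → . d C], [F → . g num ;], [F → . num C F], [F → d . C] }

GOTO(I, 'd') = CLOSURE({ [A → αX.β] : [A → α.Xβ] ∈ I, X = 'd' })

Items with dot before 'd', with the dot advanced:
  [F → . d C] → [F → d . C]
Closure of the advanced items:
  [F → d . C] has the dot before C: add [C → . d], [C → . F ;]
  [C → . F ;] has the dot before F: add [F → . d C], [F → . F num ;], [F → . F g g], [F → . g num ;], [F → . num C F]

GOTO = { [C → . F ;], [C → . d], [F → . F g g], [F → . F num ;], [F → . d C], [F → . g num ;], [F → . num C F], [F → d . C] }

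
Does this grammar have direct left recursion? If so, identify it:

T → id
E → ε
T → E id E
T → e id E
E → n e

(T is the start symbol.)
Direct left recursion occurs when N → N α for some non-terminal N (the right-hand side begins with the left-hand side itself).

T → id: starts with id
E → ε: starts with ε
T → E id E: starts with E
T → e id E: starts with e
E → n e: starts with n

No direct left recursion found.

Answer: No direct left recursion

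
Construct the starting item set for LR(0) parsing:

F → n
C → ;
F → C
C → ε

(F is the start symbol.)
{ [C → . ;], [C → .], [F → . C], [F → . n], [F' → . F] }

First, augment the grammar with F' → F
I₀ = CLOSURE({ [F' → . F] }):
  [F' → . F] has the dot before F: add [F → . n], [F → . C]
  [F → . C] has the dot before C: add [C → . ;], [C → .]
No further items can be added.

I₀ = { [C → . ;], [C → .], [F → . C], [F → . n], [F' → . F] }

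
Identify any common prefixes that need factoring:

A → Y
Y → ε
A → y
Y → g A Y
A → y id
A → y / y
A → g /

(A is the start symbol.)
Left-factoring is needed when two productions for the same non-terminal
share a common prefix on the right-hand side.

Productions for A:
  A → Y
  A → y
  A → y id
  A → y / y
  A → g /
Productions for Y:
  Y → ε
  Y → g A Y

Found common prefix 'y' in productions for A

Answer: Yes, A has productions with common prefix 'y'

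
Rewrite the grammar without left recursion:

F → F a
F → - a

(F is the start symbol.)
F → - a F'
F' → a F'
F' → ε

F is directly left-recursive. The standard transformation for
  A → A α₁ | ... | A α_m | β₁ | ... | β_n
is
  A  → β₁ A' | ... | β_n A'
  A' → α₁ A' | ... | α_m A' | ε

F → - a becomes F → - a F'
F → F a becomes F' → a F'
Add F' → ε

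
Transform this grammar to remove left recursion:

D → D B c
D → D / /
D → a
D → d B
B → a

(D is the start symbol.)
D → a D'
D → d B D'
D' → B c D'
D' → / / D'
D' → ε
B → a

D is directly left-recursive. The standard transformation for
  A → A α₁ | ... | A α_m | β₁ | ... | β_n
is
  A  → β₁ A' | ... | β_n A'
  A' → α₁ A' | ... | α_m A' | ε

D → a becomes D → a D'
D → d B becomes D → d B D'
D → D B c becomes D' → B c D'
D → D / / becomes D' → / / D'
Add D' → ε

Productions for other non-terminals are unchanged:
  B → a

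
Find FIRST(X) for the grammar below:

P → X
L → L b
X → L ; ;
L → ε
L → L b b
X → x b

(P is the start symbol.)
FIRST sets of the other non-terminals involved (by the same procedure, iterated to a fixed point):
  FIRST(L) = { 'b', ε }

From X → L ; ;:
  - L is a non-terminal: add FIRST(L) \ {ε} = { 'b' }
    L is nullable, so continue to the next symbol
  - ';' is a terminal: add ';' and stop
From X → x b:
  - x is a terminal: add 'x' and stop

Collecting: FIRST(X) = { ';', 'b', 'x' }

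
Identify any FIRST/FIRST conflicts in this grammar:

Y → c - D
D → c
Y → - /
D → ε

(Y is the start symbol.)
No FIRST/FIRST conflicts.

A FIRST/FIRST conflict occurs when two productions N → α and N → β for the same non-terminal have FIRST(α) ∩ FIRST(β) ≠ ∅ (with ε ∈ FIRST of a nullable right-hand side, so two nullable alternatives also conflict).

Productions for Y:
  Y → c - D: FIRST = { 'c' }
  Y → - /: FIRST = { '-' }
Productions for D:
  D → c: FIRST = { 'c' }
  D → ε: FIRST = { ε }

All alternatives of each non-terminal have pairwise disjoint FIRST sets.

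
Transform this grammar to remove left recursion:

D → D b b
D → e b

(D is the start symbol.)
D is directly left-recursive. The standard transformation for
  A → A α₁ | ... | A α_m | β₁ | ... | β_n
is
  A  → β₁ A' | ... | β_n A'
  A' → α₁ A' | ... | α_m A' | ε

D → e b becomes D → e b D'
D → D b b becomes D' → b b D'
Add D' → ε

Resulting grammar:
D → e b D'
D' → b b D'
D' → ε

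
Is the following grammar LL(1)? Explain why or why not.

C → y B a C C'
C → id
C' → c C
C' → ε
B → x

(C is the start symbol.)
A grammar is LL(1) if for each non-terminal N with multiple productions, the predict sets of those productions are pairwise disjoint, where PREDICT(N → α) = (FIRST(α) \ {ε}) ∪ (FOLLOW(N) if α ⇒* ε).

Relevant sets:
  FOLLOW(C') = { $, 'c' }

For C:
  PREDICT(C → y B a C C') = { 'y' }
  PREDICT(C → id) = { 'id' }
For C':
  PREDICT(C' → c C) = { 'c' }
  PREDICT(C' → ε) = { $, 'c' }
B has a single production, so nothing to check there.

Conflict found: Predict set conflict for C': { 'c' }
The grammar is NOT LL(1).

Answer: No. Predict set conflict for C': { 'c' }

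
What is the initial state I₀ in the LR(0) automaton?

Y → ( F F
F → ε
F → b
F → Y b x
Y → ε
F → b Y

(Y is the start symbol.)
First, augment the grammar with Y' → Y
I₀ = CLOSURE({ [Y' → . Y] }):
  [Y' → . Y] has the dot before Y: add [Y → . ( F F], [Y → .]
No further items can be added.

I₀ = { [Y → . ( F F], [Y → .], [Y' → . Y] }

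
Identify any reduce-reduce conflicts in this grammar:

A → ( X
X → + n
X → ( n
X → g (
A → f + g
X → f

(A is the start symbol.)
Augment with A' → A and build the canonical LR(0) collection (I0 = CLOSURE({[A' → . A]}), then GOTO on every symbol after a dot until no new states appear). It has 14 states:
  I0: { [A → . ( X], [A → . f + g], [A' → . A] }  — shift
  I1: { [A → ( . X], [X → . ( n], [X → . + n], [X → . f], [X → . g (] }  — shift
  I2: { [A' → A .] }  — accept
  I3: { [A → f . + g] }  — shift
  I4: { [A → f + . g] }  — shift
  I5: { [A → f + g .] }  — reduce
  I6: { [X → ( . n] }  — shift
  I7: { [X → + . n] }  — shift
  I8: { [A → ( X .] }  — reduce
  I9: { [X → f .] }  — reduce
  I10: { [X → g . (] }  — shift
  I11: { [X → g ( .] }  — reduce
  I12: { [X → + n .] }  — reduce
  I13: { [X → ( n .] }  — reduce

No state contains more than one complete item.

Answer: No reduce-reduce conflicts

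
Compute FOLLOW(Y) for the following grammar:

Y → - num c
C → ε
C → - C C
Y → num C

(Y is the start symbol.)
{ $ }

Y is the start symbol, so $ ∈ FOLLOW(Y).
Y does not occur on any right-hand side.

Taking the union: FOLLOW(Y) = { $ }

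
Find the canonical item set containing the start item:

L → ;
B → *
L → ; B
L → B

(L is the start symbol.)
{ [B → . *], [L → . ; B], [L → . ;], [L → . B], [L' → . L] }

First, augment the grammar with L' → L
I₀ = CLOSURE({ [L' → . L] }):
  [L' → . L] has the dot before L: add [L → . ;], [L → . ; B], [L → . B]
  [L → . B] has the dot before B: add [B → . *]
No further items can be added.

I₀ = { [B → . *], [L → . ; B], [L → . ;], [L → . B], [L' → . L] }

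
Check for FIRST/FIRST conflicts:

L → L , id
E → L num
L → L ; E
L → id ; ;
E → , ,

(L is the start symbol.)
Yes. L → L ',' id / L → L ';' E on { 'id' }; L → L ',' id / L → id ';' ';' on { 'id' }; L → L ';' E / L → id ';' ';' on { 'id' }

A FIRST/FIRST conflict occurs when two productions N → α and N → β for the same non-terminal have FIRST(α) ∩ FIRST(β) ≠ ∅ (with ε ∈ FIRST of a nullable right-hand side, so two nullable alternatives also conflict).

FIRST sets of the non-terminals at (or reachable through a nullable prefix from) the front of some alternative:
  FIRST(L) = { 'id' }

Productions for L:
  L → L , id: FIRST = { 'id' }
  L → L ; E: FIRST = { 'id' }
  L → id ; ;: FIRST = { 'id' }
Productions for E:
  E → L num: FIRST = { 'id' }
  E → , ,: FIRST = { ',' }

Conflict for L: L → L , id and L → L ; E
  Overlap: { 'id' }
Conflict for L: L → L , id and L → id ; ;
  Overlap: { 'id' }
Conflict for L: L → L ; E and L → id ; ;
  Overlap: { 'id' }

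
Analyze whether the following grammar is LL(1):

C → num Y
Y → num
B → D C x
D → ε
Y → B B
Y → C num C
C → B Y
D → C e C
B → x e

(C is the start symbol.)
Relevant sets:
  FIRST(B) = { 'num', 'x' }
  FIRST(C) = { 'num', 'x' }
  FIRST(D) = { 'num', 'x', ε }
  FOLLOW(D) = { 'num', 'x' }

For C:
  PREDICT(C → num Y) = { 'num' }
  PREDICT(C → B Y) = { 'num', 'x' }
For Y:
  PREDICT(Y → num) = { 'num' }
  PREDICT(Y → B B) = { 'num', 'x' }
  PREDICT(Y → C num C) = { 'num', 'x' }
For B:
  PREDICT(B → D C x) = { 'num', 'x' }
  PREDICT(B → x e) = { 'x' }
For D:
  PREDICT(D → ε) = { 'num', 'x' }
  PREDICT(D → C e C) = { 'num', 'x' }

Conflict found: Predict set conflict for C: { 'num' }
The grammar is NOT LL(1).

Answer: No. Predict set conflict for C: { 'num' }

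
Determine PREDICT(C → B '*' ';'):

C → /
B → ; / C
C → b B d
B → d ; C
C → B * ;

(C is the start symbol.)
{ ';', 'd' }

PREDICT(C → B '*' ';') = (FIRST(RHS) \ {ε}) ∪ (FOLLOW(C) if ε ∈ FIRST(RHS), i.e. RHS ⇒* ε)
FIRST(B) = { ';', 'd' }
FIRST(B '*' ';') = { ';', 'd' }
ε ∉ FIRST(B '*' ';'), so FOLLOW(C) is not added.
PREDICT(C → B '*' ';') = { ';', 'd' }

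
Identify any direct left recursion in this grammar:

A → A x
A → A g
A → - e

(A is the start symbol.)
Yes, A is left-recursive

Direct left recursion occurs when N → N α for some non-terminal N (the right-hand side begins with the left-hand side itself).

A → A x: LEFT RECURSIVE (starts with A)
A → A g: LEFT RECURSIVE (starts with A)
A → - e: starts with '-'

The grammar has direct left recursion on: A.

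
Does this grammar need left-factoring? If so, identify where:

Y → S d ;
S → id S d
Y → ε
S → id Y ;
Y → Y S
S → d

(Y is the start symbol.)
Left-factoring is needed when two productions for the same non-terminal
share a common prefix on the right-hand side.

Productions for Y:
  Y → S d ;
  Y → ε
  Y → Y S
Productions for S:
  S → id S d
  S → id Y ;
  S → d

Found common prefix 'id' in productions for S

Answer: Yes, S has productions with common prefix 'id'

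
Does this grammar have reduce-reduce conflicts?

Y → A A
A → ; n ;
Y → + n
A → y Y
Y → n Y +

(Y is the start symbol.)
No reduce-reduce conflicts

Augment with Y' → Y and build the canonical LR(0) collection (I0 = CLOSURE({[Y' → . Y]}), then GOTO on every symbol after a dot until no new states appear). It has 14 states:
  I0: { [A → . ; n ;], [A → . y Y], [Y → . + n], [Y → . A A], [Y → . n Y +], [Y' → . Y] }  — shift
  I1: { [Y → + . n] }  — shift
  I2: { [A → ; . n ;] }  — shift
  I3: { [A → . ; n ;], [A → . y Y], [Y → A . A] }  — shift
  I4: { [Y' → Y .] }  — accept
  I5: { [A → . ; n ;], [A → . y Y], [Y → . + n], [Y → . A A], [Y → . n Y +], [Y → n . Y +] }  — shift
  I6: { [A → . ; n ;], [A → . y Y], [A → y . Y], [Y → . + n], [Y → . A A], [Y → . n Y +] }  — shift
  I7: { [A → y Y .] }  — reduce
  I8: { [Y → n Y . +] }  — shift
  I9: { [Y → n Y + .] }  — reduce
  I10: { [Y → A A .] }  — reduce
  I11: { [A → ; n . ;] }  — shift
  I12: { [A → ; n ; .] }  — reduce
  I13: { [Y → + n .] }  — reduce

No state contains more than one complete item.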